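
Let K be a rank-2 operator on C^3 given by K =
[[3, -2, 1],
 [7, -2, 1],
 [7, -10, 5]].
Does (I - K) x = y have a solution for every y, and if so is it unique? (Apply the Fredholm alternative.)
(I - K) is invertible (det(I - K) = 11 ≠ 0), so for every y in C^3 the equation (I - K) x = y has a unique solution.

K has rank 2 and factors as K = U V^T = u1 v1^T + u2 v2^T with u1 = (-1, -2, -3), v1 = (-3, 2, -1), u2 = (0, 1, -2), v2 = (1, 2, -1) (multiplying out reproduces the displayed K). The nonzero eigenvalues of U V^T coincide with those of the 2 x 2 matrix G = V^T U = [[v1·u1, v1·u2], [v2·u1, v2·u2]] = [[2, 4], [-2, 4]], and by the Sylvester determinant identity det(I_3 - U V^T) = det(I_2 - V^T U) = det([[-1, -4], [2, -3]]) = (-1)(-3) - (-4)(2) = 11. (Direct check: I - K =
[[-2, 2, -1],
 [-7, 3, -1],
 [-7, 10, -4]]
has determinant 11.) The finite-dimensional Fredholm alternative says: either (I - K) is invertible, or ker(I - K) ≠ {0} and then range(I - K) = ker((I - K)^*)^⊥, with dim ker(I - K) = dim ker((I - K)^*). Since det(I - K) ≠ 0, 1 is not an eigenvalue of K and ker(I - K) = {0}, so we are in the first case: for every y there is a unique x = (I - K)^(-1) y. (Explicitly, by the Woodbury identity, (I - U V^T)^(-1) = I + U (I_2 - G)^(-1) V^T.)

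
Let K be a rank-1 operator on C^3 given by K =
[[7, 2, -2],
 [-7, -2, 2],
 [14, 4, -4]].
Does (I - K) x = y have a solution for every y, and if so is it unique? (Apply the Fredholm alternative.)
(I - K) is singular (det(I - K) = 0, i.e. 1 ∈ sigma(K)). (I - K) x = y is solvable iff y ⊥ ker((I - K)^*) = span{(7, 2, -2)}, i.e. iff 7y_1 + 2y_2 - 2y_3 = 0. When solvable, the solutions are x = y + c·(1, -1, 2), c arbitrary (ker(I - K) = span{(1, -1, 2)}, dimension 1).

K has rank 1, so it is an outer product K = u v^T: every row of K is a multiple of one row vector. Reading off the entries, u = (1, -1, 2) and v = (7, 2, -2) (row i of K equals u_i·v^T). A rank-one matrix u v^T satisfies K u = u (v·u) and kills the (2)-dimensional subspace v^⊥, so its characteristic polynomial is lambda^2 (lambda - v·u) with v·u = tr K = 1. Hence the eigenvalues of I - K are 1 (multiplicity 2) and 1 - (1) = 0, so det(I - K) = 0. (Direct check: I - K =
[[-6, -2, 2],
 [7, 3, -2],
 [-14, -4, 5]]
has determinant 0.) So 1 is an eigenvalue of K and (I - K) is not invertible. The finite-dimensional Fredholm alternative says: either (I - K) is invertible, or ker(I - K) ≠ {0} and then range(I - K) = ker((I - K)^*)^⊥, with dim ker(I - K) = dim ker((I - K)^*). We are in the second case, so we need both kernels. Kernel of I - K: (I - K) u = u - u (v·u) = u - u = 0, so ker(I - K) = span{u} = span{(1, -1, 2)} (it is exactly 1-dimensional because rank(I - K) = 2). Kernel of the adjoint: K is real, so (I - K)^* = I - K^T = I - v u^T, and (I - v u^T) v = v - v (u·v) = 0; hence ker((I - K)^*) = span{v} = span{(7, 2, -2)}. Therefore (I - K) x = y is solvable iff <y, v> = 0, i.e. iff 7y_1 + 2y_2 - 2y_3 = 0. When this holds, K y = u (v·y) = 0, so (I - K) y = y and x = y is a particular solution; the full solution set is the line x = y + c·u = y + c·(1, -1, 2), c ∈ C.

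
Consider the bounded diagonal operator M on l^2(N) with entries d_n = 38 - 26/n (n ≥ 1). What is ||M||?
||M|| = 38

For a diagonal operator on l^2 with entries d_n, ||M|| = sup_n |d_n|. Here d_1 = 12, d_2 = 25, ..., and d_n = 38 - 26/n increases monotonically toward 38. All terms lie in [12, 38), so |d_n| = d_n and the supremum is the limit 38, which is not attained by any individual d_n. Hence ||M|| = 38.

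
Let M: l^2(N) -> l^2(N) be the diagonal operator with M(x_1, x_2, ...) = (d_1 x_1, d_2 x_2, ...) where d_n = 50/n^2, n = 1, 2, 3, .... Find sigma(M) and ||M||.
sigma(M) = {50/n^2 : n ≥ 1} ∪ {0}; ||M|| = 50

A bounded diagonal operator on l^2 with diagonal entries d_n has spectrum equal to the closure of {d_n : n ≥ 1}: every d_n is an eigenvalue (with eigenvector e_n), so {d_n} ⊂ sigma(M); the spectrum is closed, so its closure is too; and for lambda not in the closure, (M - lambda I) has bounded inverse (the diagonal entries 1/(d_n - lambda) are bounded). For our sequence d_n = 50/n^2, n = 1, 2, 3, ...:
  - {d_n} = {50/n^2 : n ≥ 1}; the only limit point is 0
  - closure = {50/n^2 : n ≥ 1} ∪ {0}
For the norm: a diagonal operator has ||M|| = sup_n |d_n|. Here d_n = 50/n^2 is positive and decreasing, so sup_n |d_n| = d_1 = 50. So ||M|| = 50.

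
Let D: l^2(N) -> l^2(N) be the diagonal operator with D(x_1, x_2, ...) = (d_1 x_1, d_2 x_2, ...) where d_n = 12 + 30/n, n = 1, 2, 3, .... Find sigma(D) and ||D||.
sigma(D) = {12 + 30/n : n ≥ 1} ∪ {12}; ||D|| = 42

A bounded diagonal operator on l^2 with diagonal entries d_n has spectrum equal to the closure of {d_n : n ≥ 1}: every d_n is an eigenvalue (with eigenvector e_n), so {d_n} ⊂ sigma(D); the spectrum is closed, so its closure is too; and for lambda not in the closure, (D - lambda I) has bounded inverse (the diagonal entries 1/(d_n - lambda) are bounded). For our sequence d_n = 12 + 30/n, n = 1, 2, 3, ...:
  - {d_n} = {12 + 30/n : n ≥ 1}; the only limit point is 12
  - closure = {12 + 30/n : n ≥ 1} ∪ {12}
For the norm: a diagonal operator has ||D|| = sup_n |d_n|. Here d_n = 12 + 30/n is positive and decreasing, so sup_n |d_n| = d_1 = 12 + 30 = 42. So ||D|| = 42.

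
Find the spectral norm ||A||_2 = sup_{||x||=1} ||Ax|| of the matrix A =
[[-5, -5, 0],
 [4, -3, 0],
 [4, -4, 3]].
||A||_2 ≈ 7.9273 (= sqrt(largest eigenvalue of A^T A))

||A||_2 = sigma_max(A) = sqrt(lambda_max(A^T A)). Form the symmetric matrix M = A^T A =
[[57, -3, 12],
 [-3, 50, -12],
 [12, -12, 9]].
Its characteristic polynomial (trace, sum of principal 2x2 minors, determinant of M give the coefficients) is
  p(λ) = det(λ I - M) = λ^3 - 116λ^2 + 3516λ - 11025.
No integer candidate from the rational root theorem (±divisors of 11025) is a root, so the roots are irrational. The cubic discriminant is Δ = 1305391077 > 0, so there are three distinct real roots. p(3) = -1494 and p(4) = 1247 have opposite signs, so a root lies in (3, 4); Newton's method refines it to λ ≈ 3.5355. p(49) = 392 and p(50) = -225 have opposite signs, so a root lies in (49, 50); Newton's method refines it to λ ≈ 49.6229. p(62) = -609 and p(63) = 126 have opposite signs, so a root lies in (62, 63); Newton's method refines it to λ ≈ 62.8416. Check (Vieta): the three roots sum to 116, matching tr M = 116.
So the eigenvalues of A^T A are ≈ 3.5355, 49.6229, 62.8416 (all ≥ 0, as they must be for A^T A). The largest is λ_max ≈ 62.8416, hence ||A||_2 = sqrt(λ_max) ≈ 7.9273.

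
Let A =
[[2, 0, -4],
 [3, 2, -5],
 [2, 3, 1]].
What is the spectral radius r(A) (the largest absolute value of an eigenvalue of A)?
r(A) ≈ 5.3671

The eigenvalues of A are the roots of its characteristic polynomial. With M = A (coefficients from the trace, the sum of principal 2x2 minors, and det A):
  p(λ) = det(λ I - M) = λ^3 - 5λ^2 + 31λ - 14.
No integer candidate from the rational root theorem (±divisors of 14) is a root, so the roots are irrational. The cubic discriminant is Δ = -68371 < 0, so there is one real root and a complex-conjugate pair. p(0) = -14 and p(1) = 13 have opposite signs, so a root lies in (0, 1); Newton's method refines it to λ ≈ 0.486. Dividing out (λ - (0.486)) leaves approximately λ^2 - 4.514λ + 28.8062. For λ^2 - 4.514λ + 28.8062 the discriminant is -94.8485. It is negative, so the remaining roots are the complex-conjugate pair λ ≈ 2.257 ± 4.8695i. Their product equals the constant term, so |λ|^2 ≈ 28.8062 and |λ| ≈ 5.3671.
Thus the eigenvalues (to 4 decimals) are 0.486 (modulus 0.486); 2.257 ± 4.8695i (modulus 5.3671). The spectral radius is the largest modulus: r(A) ≈ 5.3671. (Cross-check: r(A) ≤ ||A||_2 ≈ 7.5677; equality holds whenever A is normal, though it can also hold for some non-normal A.)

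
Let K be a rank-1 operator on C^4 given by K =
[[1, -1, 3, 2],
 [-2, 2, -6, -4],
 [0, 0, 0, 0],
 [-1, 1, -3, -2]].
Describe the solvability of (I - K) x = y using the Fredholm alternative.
(I - K) is singular (det(I - K) = 0, i.e. 1 ∈ sigma(K)). (I - K) x = y is solvable iff y ⊥ ker((I - K)^*) = span{(1, -1, 3, 2)}, i.e. iff y_1 - y_2 + 3y_3 + 2y_4 = 0. When solvable, the solutions are x = y + c·(1, -2, 0, -1), c arbitrary (ker(I - K) = span{(1, -2, 0, -1)}, dimension 1).

K has rank 1, so it is an outer product K = u v^T: every row of K is a multiple of one row vector. Reading off the entries, u = (1, -2, 0, -1) and v = (1, -1, 3, 2) (row i of K equals u_i·v^T). A rank-one matrix u v^T satisfies K u = u (v·u) and kills the (3)-dimensional subspace v^⊥, so its characteristic polynomial is lambda^3 (lambda - v·u) with v·u = tr K = 1. Hence the eigenvalues of I - K are 1 (multiplicity 3) and 1 - (1) = 0, so det(I - K) = 0. (Direct check: I - K =
[[0, 1, -3, -2],
 [2, -1, 6, 4],
 [0, 0, 1, 0],
 [1, -1, 3, 3]]
has determinant 0.) So 1 is an eigenvalue of K and (I - K) is not invertible. The finite-dimensional Fredholm alternative says: either (I - K) is invertible, or ker(I - K) ≠ {0} and then range(I - K) = ker((I - K)^*)^⊥, with dim ker(I - K) = dim ker((I - K)^*). We are in the second case, so we need both kernels. Kernel of I - K: (I - K) u = u - u (v·u) = u - u = 0, so ker(I - K) = span{u} = span{(1, -2, 0, -1)} (it is exactly 1-dimensional because rank(I - K) = 3). Kernel of the adjoint: K is real, so (I - K)^* = I - K^T = I - v u^T, and (I - v u^T) v = v - v (u·v) = 0; hence ker((I - K)^*) = span{v} = span{(1, -1, 3, 2)}. Therefore (I - K) x = y is solvable iff <y, v> = 0, i.e. iff y_1 - y_2 + 3y_3 + 2y_4 = 0. When this holds, K y = u (v·y) = 0, so (I - K) y = y and x = y is a particular solution; the full solution set is the line x = y + c·u = y + c·(1, -2, 0, -1), c ∈ C.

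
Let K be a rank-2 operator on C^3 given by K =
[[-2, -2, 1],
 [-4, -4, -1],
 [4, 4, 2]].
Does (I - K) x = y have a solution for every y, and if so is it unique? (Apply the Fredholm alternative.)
(I - K) is invertible (det(I - K) = -7 ≠ 0), so for every y in C^3 the equation (I - K) x = y has a unique solution.

K has rank 2 and factors as K = U V^T = u1 v1^T + u2 v2^T with u1 = (-1, 1, -2), v1 = (-2, -2, -1), u2 = (-2, -1, 0), v2 = (2, 2, 0) (multiplying out reproduces the displayed K). The nonzero eigenvalues of U V^T coincide with those of the 2 x 2 matrix G = V^T U = [[v1·u1, v1·u2], [v2·u1, v2·u2]] = [[2, 6], [0, -6]], and by the Sylvester determinant identity det(I_3 - U V^T) = det(I_2 - V^T U) = det([[-1, -6], [0, 7]]) = (-1)(7) - (-6)(0) = -7. (Direct check: I - K =
[[3, 2, -1],
 [4, 5, 1],
 [-4, -4, -1]]
has determinant -7.) The finite-dimensional Fredholm alternative says: either (I - K) is invertible, or ker(I - K) ≠ {0} and then range(I - K) = ker((I - K)^*)^⊥, with dim ker(I - K) = dim ker((I - K)^*). Since det(I - K) ≠ 0, 1 is not an eigenvalue of K and ker(I - K) = {0}, so we are in the first case: for every y there is a unique x = (I - K)^(-1) y. (Explicitly, by the Woodbury identity, (I - U V^T)^(-1) = I + U (I_2 - G)^(-1) V^T.)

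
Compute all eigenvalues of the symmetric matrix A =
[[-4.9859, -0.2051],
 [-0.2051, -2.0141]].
sigma(A) ≈ {-5, -2}

A is real symmetric, so its spectrum consists of real eigenvalues. Expanding the characteristic polynomial of the displayed matrix gives
  det(λ I - A) = p(λ) = λ^2 + (7)λ + (10).
Solving p(λ) = 0 yields eigenvalues ≈ -5, -2. (A is shown rounded to 4 decimals, so these recover the underlying integer eigenvalues to within that precision.)
Verification: the trace of A = -7 equals the sum of eigenvalues -7, and det(A) ≈ 10.0000 matches the eigenvalue product 10.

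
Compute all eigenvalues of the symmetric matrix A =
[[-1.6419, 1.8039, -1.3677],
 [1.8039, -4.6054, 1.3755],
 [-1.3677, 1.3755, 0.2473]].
sigma(A) ≈ {-6, -1, 1}

A is real symmetric, so its spectrum consists of real eigenvalues. Expanding the characteristic polynomial of the displayed matrix gives
  det(λ I - A) = p(λ) = λ^3 + (6)λ^2 + (-1)λ + (-6).
Solving p(λ) = 0 yields eigenvalues ≈ -6, -1, 1. (A is shown rounded to 4 decimals, so these recover the underlying integer eigenvalues to within that precision.)
Verification: the trace of A = -6 equals the sum of eigenvalues -6, and det(A) ≈ 5.9994 matches the eigenvalue product 6.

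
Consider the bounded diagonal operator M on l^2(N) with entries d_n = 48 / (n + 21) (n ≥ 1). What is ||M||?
||M|| = 24/11 (attained at n = 1)

For M diagonal, ||M|| = sup_n |d_n| = sup_n 48/(n + 21). This is positive and strictly decreasing in n, so the supremum is attained at n = 1: d_1 = 48/(1 + 21) = 24/11. Hence ||M|| = 24/11.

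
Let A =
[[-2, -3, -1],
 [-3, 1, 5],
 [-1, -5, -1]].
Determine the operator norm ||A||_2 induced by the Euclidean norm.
||A||_2 ≈ 6.68 (= sqrt(largest eigenvalue of A^T A))

||A||_2 = sigma_max(A) = sqrt(lambda_max(A^T A)). Form the symmetric matrix M = A^T A =
[[14, 8, -12],
 [8, 35, 13],
 [-12, 13, 27]].
Its characteristic polynomial (trace, sum of principal 2x2 minors, determinant of M give the coefficients) is
  p(λ) = det(λ I - M) = λ^3 - 76λ^2 + 1436λ - 1600.
No integer candidate from the rational root theorem (±divisors of 1600) is a root, so the roots are irrational. The cubic discriminant is Δ = 330537472 > 0, so there are three distinct real roots. p(1) = -239 and p(2) = 976 have opposite signs, so a root lies in (1, 2); Newton's method refines it to λ ≈ 1.1877. p(30) = 80 and p(31) = -329 have opposite signs, so a root lies in (30, 31); Newton's method refines it to λ ≈ 30.1899. p(44) = -368 and p(45) = 245 have opposite signs, so a root lies in (44, 45); Newton's method refines it to λ ≈ 44.6224. Check (Vieta): the three roots sum to 76, matching tr M = 76.
So the eigenvalues of A^T A are ≈ 1.1877, 30.1899, 44.6224 (all ≥ 0, as they must be for A^T A). The largest is λ_max ≈ 44.6224, hence ||A||_2 = sqrt(λ_max) ≈ 6.68.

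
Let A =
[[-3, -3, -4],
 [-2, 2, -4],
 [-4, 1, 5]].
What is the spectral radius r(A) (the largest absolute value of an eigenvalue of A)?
r(A) ≈ 5.6482

The eigenvalues of A are the roots of its characteristic polynomial. With M = A (coefficients from the trace, the sum of principal 2x2 minors, and det A):
  p(λ) = det(λ I - M) = λ^3 - 4λ^2 - 29λ + 144.
No integer candidate from the rational root theorem (±divisors of 144) is a root, so the roots are irrational. The cubic discriminant is Δ = -111324 < 0, so there is one real root and a complex-conjugate pair. p(-6) = -42 and p(-5) = 64 have opposite signs, so a root lies in (-6, -5); Newton's method refines it to λ ≈ -5.6482. Dividing out (λ - (-5.6482)) leaves approximately λ^2 - 9.6482λ + 25.4949. For λ^2 - 9.6482λ + 25.4949 the discriminant is -8.8918. It is negative, so the remaining roots are the complex-conjugate pair λ ≈ 4.8241 ± 1.491i. Their product equals the constant term, so |λ|^2 ≈ 25.4949 and |λ| ≈ 5.0492.
Thus the eigenvalues (to 4 decimals) are -5.6482 (modulus 5.6482); 4.8241 ± 1.491i (modulus 5.0492). The spectral radius is the largest modulus: r(A) ≈ 5.6482. (Cross-check: r(A) ≤ ||A||_2 ≈ 7.6687; equality holds whenever A is normal, though it can also hold for some non-normal A.)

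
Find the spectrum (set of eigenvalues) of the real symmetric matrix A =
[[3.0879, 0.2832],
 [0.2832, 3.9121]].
sigma(A) ≈ {3, 4}

A is real symmetric, so its spectrum consists of real eigenvalues. Expanding the characteristic polynomial of the displayed matrix gives
  det(λ I - A) = p(λ) = λ^2 + (-7)λ + (12).
Solving p(λ) = 0 yields eigenvalues ≈ 3, 4. (A is shown rounded to 4 decimals, so these recover the underlying integer eigenvalues to within that precision.)
Verification: the trace of A = 7 equals the sum of eigenvalues 7, and det(A) ≈ 12.0000 matches the eigenvalue product 12.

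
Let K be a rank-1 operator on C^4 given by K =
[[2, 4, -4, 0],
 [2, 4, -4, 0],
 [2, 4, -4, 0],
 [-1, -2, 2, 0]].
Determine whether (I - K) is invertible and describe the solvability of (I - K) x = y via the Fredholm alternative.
(I - K) is invertible (det(I - K) = -1 ≠ 0), so for every y in C^4 the equation (I - K) x = y has a unique solution.

K has rank 1, so it is an outer product K = u v^T: every row of K is a multiple of one row vector. Reading off the entries, u = (-2, -2, -2, 1) and v = (-1, -2, 2, 0) (row i of K equals u_i·v^T). A rank-one matrix u v^T satisfies K u = u (v·u) and kills the (3)-dimensional subspace v^⊥, so its characteristic polynomial is lambda^3 (lambda - v·u) with v·u = tr K = 2. Hence the eigenvalues of I - K are 1 (multiplicity 3) and 1 - (2) = -1, so det(I - K) = -1. (Direct check: I - K =
[[-1, -4, 4, 0],
 [-2, -3, 4, 0],
 [-2, -4, 5, 0],
 [1, 2, -2, 1]]
has determinant -1.) The finite-dimensional Fredholm alternative says: either (I - K) is invertible, or ker(I - K) ≠ {0} and then range(I - K) = ker((I - K)^*)^⊥, with dim ker(I - K) = dim ker((I - K)^*). Since det(I - K) ≠ 0, 1 is not an eigenvalue of K and ker(I - K) = {0}, so we are in the first case: for every y there is a unique x = (I - K)^(-1) y. Explicitly, by the Sherman–Morrison formula, (I - u v^T)^(-1) = I + u v^T/(1 - v·u), i.e. (I - K)^(-1) = I - K.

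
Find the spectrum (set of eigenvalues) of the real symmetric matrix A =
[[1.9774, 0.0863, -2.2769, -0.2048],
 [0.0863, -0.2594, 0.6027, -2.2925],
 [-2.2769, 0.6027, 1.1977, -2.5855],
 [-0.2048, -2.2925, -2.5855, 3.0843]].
sigma(A) ≈ {-2, -1, 3, 6}

A is real symmetric, so its spectrum consists of real eigenvalues. Expanding the characteristic polynomial of the displayed matrix gives
  det(λ I - A) = p(λ) = λ^4 + (-6)λ^3 + (-7)λ^2 + (35.9988)λ + (36).
Solving p(λ) = 0 yields eigenvalues ≈ -2, -1, 3, 6. (A is shown rounded to 4 decimals, so these recover the underlying integer eigenvalues to within that precision.)
Verification: the trace of A = 6 equals the sum of eigenvalues 6, and det(A) ≈ 35.9992 matches the eigenvalue product 36.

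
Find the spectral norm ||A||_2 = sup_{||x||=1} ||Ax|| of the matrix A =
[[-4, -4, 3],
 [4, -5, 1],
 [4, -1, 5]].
||A||_2 ≈ 8.3515 (= sqrt(largest eigenvalue of A^T A))

||A||_2 = sigma_max(A) = sqrt(lambda_max(A^T A)). Form the symmetric matrix M = A^T A =
[[48, -8, 12],
 [-8, 42, -22],
 [12, -22, 35]].
Its characteristic polynomial (trace, sum of principal 2x2 minors, determinant of M give the coefficients) is
  p(λ) = det(λ I - M) = λ^3 - 125λ^2 + 4474λ - 43264.
No integer candidate from the rational root theorem (±divisors of 43264) is a root, so the roots are irrational. The cubic discriminant is Δ = 1521295012 > 0, so there are three distinct real roots. p(15) = -904 and p(16) = 416 have opposite signs, so a root lies in (15, 16); Newton's method refines it to λ ≈ 15.6718. p(39) = 416 and p(40) = -304 have opposite signs, so a root lies in (39, 40); Newton's method refines it to λ ≈ 39.5799. p(69) = -1174 and p(70) = 416 have opposite signs, so a root lies in (69, 70); Newton's method refines it to λ ≈ 69.7483. Check (Vieta): the three roots sum to 125, matching tr M = 125.
So the eigenvalues of A^T A are ≈ 15.6718, 39.5799, 69.7483 (all ≥ 0, as they must be for A^T A). The largest is λ_max ≈ 69.7483, hence ||A||_2 = sqrt(λ_max) ≈ 8.3515.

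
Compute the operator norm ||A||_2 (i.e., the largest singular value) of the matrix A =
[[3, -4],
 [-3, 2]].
||A||_2 = sqrt((38 + sqrt(1300))/2) ≈ 6.085 (= sqrt(largest eigenvalue of A^T A))

||A||_2 = sigma_max(A) = sqrt(lambda_max(A^T A)). Form the symmetric matrix M = A^T A =
[[18, -18],
 [-18, 20]].
Its characteristic polynomial (trace, determinant of M give the coefficients) is
  p(λ) = det(λ I - M) = λ^2 - 38λ + 36.
For λ^2 - 38λ + 36 the discriminant is 1300. It is nonnegative but not a perfect square, so the roots are real and irrational: λ = (38 ± sqrt(1300))/2 ≈ 37.0278, 0.9722.
So the eigenvalues of A^T A are ≈ 0.9722, 37.0278 (all ≥ 0, as they must be for A^T A). The largest is λ_max = (38 + sqrt(1300))/2 ≈ 37.0278, hence ||A||_2 = sqrt(λ_max) = sqrt((38 + sqrt(1300))/2) ≈ 6.085.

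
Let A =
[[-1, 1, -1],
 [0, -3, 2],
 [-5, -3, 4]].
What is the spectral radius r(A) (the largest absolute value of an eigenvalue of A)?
r(A) = (1 + sqrt(45))/2 ≈ 3.8541

The eigenvalues of A are the roots of its characteristic polynomial. With M = A (coefficients from the trace, the sum of principal 2x2 minors, and det A):
  p(λ) = det(λ I - M) = λ^3 - 12λ - 11.
By the rational root theorem any rational root is an integer divisor of 11. Testing λ = -1: p(-1) = -1 + 0 + 12 - 11 = 0, so λ = -1 is a root. Dividing out (λ + 1) leaves p(λ) = (λ + 1)(λ^2 - λ - 11). For λ^2 - λ - 11 the discriminant is 45. It is nonnegative but not a perfect square, so the roots are real and irrational: λ = (1 ± sqrt(45))/2 ≈ 3.8541, -2.8541.
Thus the eigenvalues (to 4 decimals) are 3.8541 (modulus 3.8541); -2.8541 (modulus 2.8541); -1 (modulus 1). The spectral radius is the largest modulus: r(A) = (1 + sqrt(45))/2 ≈ 3.8541. (Cross-check: r(A) ≤ ||A||_2 ≈ 7.5417; equality holds whenever A is normal, though it can also hold for some non-normal A.)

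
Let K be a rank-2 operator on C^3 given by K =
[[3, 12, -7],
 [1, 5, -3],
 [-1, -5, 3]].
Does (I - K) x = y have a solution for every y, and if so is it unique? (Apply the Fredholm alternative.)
(I - K) is invertible (det(I - K) = -5 ≠ 0), so for every y in C^3 the equation (I - K) x = y has a unique solution.

K has rank 2 and factors as K = U V^T = u1 v1^T + u2 v2^T with u1 = (3, 1, -1), v1 = (1, 2, -1), u2 = (-2, -1, 1), v2 = (0, -3, 2) (multiplying out reproduces the displayed K). The nonzero eigenvalues of U V^T coincide with those of the 2 x 2 matrix G = V^T U = [[v1·u1, v1·u2], [v2·u1, v2·u2]] = [[6, -5], [-5, 5]], and by the Sylvester determinant identity det(I_3 - U V^T) = det(I_2 - V^T U) = det([[-5, 5], [5, -4]]) = (-5)(-4) - (5)(5) = -5. (Direct check: I - K =
[[-2, -12, 7],
 [-1, -4, 3],
 [1, 5, -2]]
has determinant -5.) The finite-dimensional Fredholm alternative says: either (I - K) is invertible, or ker(I - K) ≠ {0} and then range(I - K) = ker((I - K)^*)^⊥, with dim ker(I - K) = dim ker((I - K)^*). Since det(I - K) ≠ 0, 1 is not an eigenvalue of K and ker(I - K) = {0}, so we are in the first case: for every y there is a unique x = (I - K)^(-1) y. (Explicitly, by the Woodbury identity, (I - U V^T)^(-1) = I + U (I_2 - G)^(-1) V^T.)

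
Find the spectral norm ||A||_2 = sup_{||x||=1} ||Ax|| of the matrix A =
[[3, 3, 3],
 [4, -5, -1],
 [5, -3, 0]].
||A||_2 ≈ 8.5576 (= sqrt(largest eigenvalue of A^T A))

||A||_2 = sigma_max(A) = sqrt(lambda_max(A^T A)). Form the symmetric matrix M = A^T A =
[[50, -26, 5],
 [-26, 43, 14],
 [5, 14, 10]].
Its characteristic polynomial (trace, sum of principal 2x2 minors, determinant of M give the coefficients) is
  p(λ) = det(λ I - M) = λ^3 - 103λ^2 + 2183λ - 225.
No integer candidate from the rational root theorem (±divisors of 225) is a root, so the roots are irrational. The cubic discriminant is Δ = 8870640128 > 0, so there are three distinct real roots. p(0) = -225 and p(1) = 1856 have opposite signs, so a root lies in (0, 1); Newton's method refines it to λ ≈ 0.1036. p(29) = 848 and p(30) = -435 have opposite signs, so a root lies in (29, 30); Newton's method refines it to λ ≈ 29.6634. p(73) = -736 and p(74) = 2513 have opposite signs, so a root lies in (73, 74); Newton's method refines it to λ ≈ 73.233. Check (Vieta): the three roots sum to 103, matching tr M = 103.
So the eigenvalues of A^T A are ≈ 0.1036, 29.6634, 73.233 (all ≥ 0, as they must be for A^T A). The largest is λ_max ≈ 73.233, hence ||A||_2 = sqrt(λ_max) ≈ 8.5576.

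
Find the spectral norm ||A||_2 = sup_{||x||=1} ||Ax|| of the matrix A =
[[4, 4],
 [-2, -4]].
||A||_2 = sqrt((52 + sqrt(2448))/2) ≈ 7.1231 (= sqrt(largest eigenvalue of A^T A))

||A||_2 = sigma_max(A) = sqrt(lambda_max(A^T A)). Form the symmetric matrix M = A^T A =
[[20, 24],
 [24, 32]].
Its characteristic polynomial (trace, determinant of M give the coefficients) is
  p(λ) = det(λ I - M) = λ^2 - 52λ + 64.
For λ^2 - 52λ + 64 the discriminant is 2448. It is nonnegative but not a perfect square, so the roots are real and irrational: λ = (52 ± sqrt(2448))/2 ≈ 50.7386, 1.2614.
So the eigenvalues of A^T A are ≈ 1.2614, 50.7386 (all ≥ 0, as they must be for A^T A). The largest is λ_max = (52 + sqrt(2448))/2 ≈ 50.7386, hence ||A||_2 = sqrt(λ_max) = sqrt((52 + sqrt(2448))/2) ≈ 7.1231.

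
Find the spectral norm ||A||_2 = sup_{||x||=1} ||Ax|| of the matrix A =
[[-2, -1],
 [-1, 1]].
||A||_2 = sqrt((7 + sqrt(13))/2) ≈ 2.3028 (= sqrt(largest eigenvalue of A^T A))

||A||_2 = sigma_max(A) = sqrt(lambda_max(A^T A)). Form the symmetric matrix M = A^T A =
[[5, 1],
 [1, 2]].
Its characteristic polynomial (trace, determinant of M give the coefficients) is
  p(λ) = det(λ I - M) = λ^2 - 7λ + 9.
For λ^2 - 7λ + 9 the discriminant is 13. It is nonnegative but not a perfect square, so the roots are real and irrational: λ = (7 ± sqrt(13))/2 ≈ 5.3028, 1.6972.
So the eigenvalues of A^T A are ≈ 1.6972, 5.3028 (all ≥ 0, as they must be for A^T A). The largest is λ_max = (7 + sqrt(13))/2 ≈ 5.3028, hence ||A||_2 = sqrt(λ_max) = sqrt((7 + sqrt(13))/2) ≈ 2.3028.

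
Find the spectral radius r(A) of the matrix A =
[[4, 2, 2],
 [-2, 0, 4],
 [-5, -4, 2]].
r(A) ≈ 5.579

The eigenvalues of A are the roots of its characteristic polynomial. With M = A (coefficients from the trace, the sum of principal 2x2 minors, and det A):
  p(λ) = det(λ I - M) = λ^3 - 6λ^2 + 38λ - 48.
No integer candidate from the rational root theorem (±divisors of 48) is a root, so the roots are irrational. The cubic discriminant is Δ = -74192 < 0, so there is one real root and a complex-conjugate pair. p(1) = -15 and p(2) = 12 have opposite signs, so a root lies in (1, 2); Newton's method refines it to λ ≈ 1.5422. Dividing out (λ - (1.5422)) leaves approximately λ^2 - 4.4578λ + 31.1253. For λ^2 - 4.4578λ + 31.1253 the discriminant is -104.6289. It is negative, so the remaining roots are the complex-conjugate pair λ ≈ 2.2289 ± 5.1144i. Their product equals the constant term, so |λ|^2 ≈ 31.1253 and |λ| ≈ 5.579.
Thus the eigenvalues (to 4 decimals) are 1.5422 (modulus 1.5422); 2.2289 ± 5.1144i (modulus 5.579). The spectral radius is the largest modulus: r(A) ≈ 5.579. (Cross-check: r(A) ≤ ||A||_2 ≈ 8.114; equality holds whenever A is normal, though it can also hold for some non-normal A.)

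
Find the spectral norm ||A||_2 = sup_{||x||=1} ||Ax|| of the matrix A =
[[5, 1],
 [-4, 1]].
||A||_2 = sqrt((43 + sqrt(1525))/2) ≈ 6.4051 (= sqrt(largest eigenvalue of A^T A))

||A||_2 = sigma_max(A) = sqrt(lambda_max(A^T A)). Form the symmetric matrix M = A^T A =
[[41, 1],
 [1, 2]].
Its characteristic polynomial (trace, determinant of M give the coefficients) is
  p(λ) = det(λ I - M) = λ^2 - 43λ + 81.
For λ^2 - 43λ + 81 the discriminant is 1525. It is nonnegative but not a perfect square, so the roots are real and irrational: λ = (43 ± sqrt(1525))/2 ≈ 41.0256, 1.9744.
So the eigenvalues of A^T A are ≈ 1.9744, 41.0256 (all ≥ 0, as they must be for A^T A). The largest is λ_max = (43 + sqrt(1525))/2 ≈ 41.0256, hence ||A||_2 = sqrt(λ_max) = sqrt((43 + sqrt(1525))/2) ≈ 6.4051.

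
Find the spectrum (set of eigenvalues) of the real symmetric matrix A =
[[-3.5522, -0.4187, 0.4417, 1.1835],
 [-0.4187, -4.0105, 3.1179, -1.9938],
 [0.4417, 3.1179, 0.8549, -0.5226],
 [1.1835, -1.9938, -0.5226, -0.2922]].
sigma(A) ≈ {-6, -4, 0, 3}

A is real symmetric, so its spectrum consists of real eigenvalues. Expanding the characteristic polynomial of the displayed matrix gives
  det(λ I - A) = p(λ) = λ^4 + (7)λ^3 + (-6)λ^2 + (-72)λ + (-0.0034).
Solving p(λ) = 0 yields eigenvalues ≈ -6, -4, 0, 3. (A is shown rounded to 4 decimals, so these recover the underlying integer eigenvalues to within that precision.)
Verification: the trace of A = -7 equals the sum of eigenvalues -7, and det(A) ≈ -0.0034 matches the eigenvalue product 0.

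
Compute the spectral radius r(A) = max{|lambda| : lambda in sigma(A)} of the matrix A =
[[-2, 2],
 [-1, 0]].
r(A) = sqrt(2) ≈ 1.4142

The eigenvalues of A are the roots of its characteristic polynomial. With M = A (coefficients from the trace and determinant):
  p(λ) = det(λ I - M) = λ^2 + 2λ + 2.
For λ^2 + 2λ + 2 the discriminant is -4. It is negative, so the roots are the complex-conjugate pair λ = -1 ± (sqrt(4)/2) i ≈ -1 ± 1i. For a conjugate pair the product of the roots equals the constant term, so |λ|^2 = 2 and |λ| = sqrt(2) ≈ 1.4142.
Thus the eigenvalues (to 4 decimals) are -1 ± 1i (modulus 1.4142). The spectral radius is the largest modulus: r(A) = sqrt(2) ≈ 1.4142. (Cross-check: r(A) ≤ ||A||_2 ≈ 2.9208; equality holds whenever A is normal, though it can also hold for some non-normal A.)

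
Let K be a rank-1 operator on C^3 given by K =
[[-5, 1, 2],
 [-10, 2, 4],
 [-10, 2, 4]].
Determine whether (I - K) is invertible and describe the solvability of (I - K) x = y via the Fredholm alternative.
(I - K) is singular (det(I - K) = 0, i.e. 1 ∈ sigma(K)). (I - K) x = y is solvable iff y ⊥ ker((I - K)^*) = span{(-5, 1, 2)}, i.e. iff -5y_1 + y_2 + 2y_3 = 0. When solvable, the solutions are x = y + c·(1, 2, 2), c arbitrary (ker(I - K) = span{(1, 2, 2)}, dimension 1).

K has rank 1, so it is an outer product K = u v^T: every row of K is a multiple of one row vector. Reading off the entries, u = (1, 2, 2) and v = (-5, 1, 2) (row i of K equals u_i·v^T). A rank-one matrix u v^T satisfies K u = u (v·u) and kills the (2)-dimensional subspace v^⊥, so its characteristic polynomial is lambda^2 (lambda - v·u) with v·u = tr K = 1. Hence the eigenvalues of I - K are 1 (multiplicity 2) and 1 - (1) = 0, so det(I - K) = 0. (Direct check: I - K =
[[6, -1, -2],
 [10, -1, -4],
 [10, -2, -3]]
has determinant 0.) So 1 is an eigenvalue of K and (I - K) is not invertible. The finite-dimensional Fredholm alternative says: either (I - K) is invertible, or ker(I - K) ≠ {0} and then range(I - K) = ker((I - K)^*)^⊥, with dim ker(I - K) = dim ker((I - K)^*). We are in the second case, so we need both kernels. Kernel of I - K: (I - K) u = u - u (v·u) = u - u = 0, so ker(I - K) = span{u} = span{(1, 2, 2)} (it is exactly 1-dimensional because rank(I - K) = 2). Kernel of the adjoint: K is real, so (I - K)^* = I - K^T = I - v u^T, and (I - v u^T) v = v - v (u·v) = 0; hence ker((I - K)^*) = span{v} = span{(-5, 1, 2)}. Therefore (I - K) x = y is solvable iff <y, v> = 0, i.e. iff -5y_1 + y_2 + 2y_3 = 0. When this holds, K y = u (v·y) = 0, so (I - K) y = y and x = y is a particular solution; the full solution set is the line x = y + c·u = y + c·(1, 2, 2), c ∈ C.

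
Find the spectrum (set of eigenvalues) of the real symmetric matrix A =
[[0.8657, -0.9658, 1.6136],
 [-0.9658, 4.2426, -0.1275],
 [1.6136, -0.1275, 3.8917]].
sigma(A) ≈ {0, 4, 5}

A is real symmetric, so its spectrum consists of real eigenvalues. Expanding the characteristic polynomial of the displayed matrix gives
  det(λ I - A) = p(λ) = λ^3 + (-9)λ^2 + (20)λ + (0).
Solving p(λ) = 0 yields eigenvalues ≈ 0, 4, 5. (A is shown rounded to 4 decimals, so these recover the underlying integer eigenvalues to within that precision.)
Verification: the trace of A = 9 equals the sum of eigenvalues 9, and det(A) ≈ 0.0003 matches the eigenvalue product 0.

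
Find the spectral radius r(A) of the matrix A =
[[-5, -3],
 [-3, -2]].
r(A) = (7 + sqrt(45))/2 ≈ 6.8541

The eigenvalues of A are the roots of its characteristic polynomial. With M = A (coefficients from the trace and determinant):
  p(λ) = det(λ I - M) = λ^2 + 7λ + 1.
For λ^2 + 7λ + 1 the discriminant is 45. It is nonnegative but not a perfect square, so the roots are real and irrational: λ = (-7 ± sqrt(45))/2 ≈ -0.1459, -6.8541.
Thus the eigenvalues (to 4 decimals) are -0.1459 (modulus 0.1459); -6.8541 (modulus 6.8541). The spectral radius is the largest modulus: r(A) = (7 + sqrt(45))/2 ≈ 6.8541. (Cross-check: r(A) ≤ ||A||_2 ≈ 6.8541; equality holds whenever A is normal, though it can also hold for some non-normal A.)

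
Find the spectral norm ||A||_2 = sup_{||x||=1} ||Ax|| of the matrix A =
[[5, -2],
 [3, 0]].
||A||_2 = sqrt((38 + sqrt(1300))/2) ≈ 6.085 (= sqrt(largest eigenvalue of A^T A))

||A||_2 = sigma_max(A) = sqrt(lambda_max(A^T A)). Form the symmetric matrix M = A^T A =
[[34, -10],
 [-10, 4]].
Its characteristic polynomial (trace, determinant of M give the coefficients) is
  p(λ) = det(λ I - M) = λ^2 - 38λ + 36.
For λ^2 - 38λ + 36 the discriminant is 1300. It is nonnegative but not a perfect square, so the roots are real and irrational: λ = (38 ± sqrt(1300))/2 ≈ 37.0278, 0.9722.
So the eigenvalues of A^T A are ≈ 0.9722, 37.0278 (all ≥ 0, as they must be for A^T A). The largest is λ_max = (38 + sqrt(1300))/2 ≈ 37.0278, hence ||A||_2 = sqrt(λ_max) = sqrt((38 + sqrt(1300))/2) ≈ 6.085.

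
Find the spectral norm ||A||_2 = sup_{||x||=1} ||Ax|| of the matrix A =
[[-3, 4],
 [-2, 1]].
||A||_2 = sqrt((30 + sqrt(800))/2) ≈ 5.3983 (= sqrt(largest eigenvalue of A^T A))

||A||_2 = sigma_max(A) = sqrt(lambda_max(A^T A)). Form the symmetric matrix M = A^T A =
[[13, -14],
 [-14, 17]].
Its characteristic polynomial (trace, determinant of M give the coefficients) is
  p(λ) = det(λ I - M) = λ^2 - 30λ + 25.
For λ^2 - 30λ + 25 the discriminant is 800. It is nonnegative but not a perfect square, so the roots are real and irrational: λ = (30 ± sqrt(800))/2 ≈ 29.1421, 0.8579.
So the eigenvalues of A^T A are ≈ 0.8579, 29.1421 (all ≥ 0, as they must be for A^T A). The largest is λ_max = (30 + sqrt(800))/2 ≈ 29.1421, hence ||A||_2 = sqrt(λ_max) = sqrt((30 + sqrt(800))/2) ≈ 5.3983.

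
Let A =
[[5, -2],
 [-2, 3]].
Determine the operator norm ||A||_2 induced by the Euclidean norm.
||A||_2 = sqrt((42 + sqrt(1280))/2) ≈ 6.2361 (= sqrt(largest eigenvalue of A^T A))

||A||_2 = sigma_max(A) = sqrt(lambda_max(A^T A)). Form the symmetric matrix M = A^T A =
[[29, -16],
 [-16, 13]].
Its characteristic polynomial (trace, determinant of M give the coefficients) is
  p(λ) = det(λ I - M) = λ^2 - 42λ + 121.
For λ^2 - 42λ + 121 the discriminant is 1280. It is nonnegative but not a perfect square, so the roots are real and irrational: λ = (42 ± sqrt(1280))/2 ≈ 38.8885, 3.1115.
So the eigenvalues of A^T A are ≈ 3.1115, 38.8885 (all ≥ 0, as they must be for A^T A). The largest is λ_max = (42 + sqrt(1280))/2 ≈ 38.8885, hence ||A||_2 = sqrt(λ_max) = sqrt((42 + sqrt(1280))/2) ≈ 6.2361.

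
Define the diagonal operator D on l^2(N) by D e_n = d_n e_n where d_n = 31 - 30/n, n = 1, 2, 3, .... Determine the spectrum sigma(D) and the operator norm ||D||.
sigma(D) = {31 - 30/n : n ≥ 1} ∪ {31}; ||D|| = 31

A bounded diagonal operator on l^2 with diagonal entries d_n has spectrum equal to the closure of {d_n : n ≥ 1}: every d_n is an eigenvalue (with eigenvector e_n), so {d_n} ⊂ sigma(D); the spectrum is closed, so its closure is too; and for lambda not in the closure, (D - lambda I) has bounded inverse (the diagonal entries 1/(d_n - lambda) are bounded). For our sequence d_n = 31 - 30/n, n = 1, 2, 3, ...:
  - {d_n} = {31 - 30/n : n ≥ 1}; the only limit point is 31
  - closure = {31 - 30/n : n ≥ 1} ∪ {31}
For the norm: a diagonal operator has ||D|| = sup_n |d_n|. Here d_n = 31 - 30/n increases monotonically from d_1 = 1 toward 31, with all terms in [1, 31); so sup_n |d_n| = 31 (the supremum is the limit, not attained). So ||D|| = 31.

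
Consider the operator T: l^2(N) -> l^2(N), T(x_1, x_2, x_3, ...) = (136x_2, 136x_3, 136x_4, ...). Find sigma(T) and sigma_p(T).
sigma(T) = closed disk {z in C : |z| ≤ 136}; sigma_p(T) = open disk {z in C : |z| < 136}

Note T = 136·V where V is the unit left shift (V x)_k = x_{k+1}; so sigma(T) = 136·sigma(V) and ||T|| = 136||V||. ||T x||^2 = 18496sum_{k≥2} |x_k|^2 ≤ 18496||x||^2, with equality on {x : x_1 = 0}, so ||T|| = 136. For any lambda with |lambda| < 136, set r = lambda/136 (|r| < 1); the vector x = (1, r, r^2, ...) is in l^2 and satisfies T x = 136(r, r^2, ...) = lambda x, so lambda is an eigenvalue. On the boundary |lambda| = 136 the geometric series diverges, so no l^2 eigenvector exists, but these lambda lie in the approximate point spectrum. Hence sigma(T) is the closed disk of radius 136 and sigma_p(T) is the open disk.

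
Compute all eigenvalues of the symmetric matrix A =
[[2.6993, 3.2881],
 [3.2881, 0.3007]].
sigma(A) ≈ {-2, 5}

A is real symmetric, so its spectrum consists of real eigenvalues. Expanding the characteristic polynomial of the displayed matrix gives
  det(λ I - A) = p(λ) = λ^2 + (-3)λ + (-10).
Solving p(λ) = 0 yields eigenvalues ≈ -2, 5. (A is shown rounded to 4 decimals, so these recover the underlying integer eigenvalues to within that precision.)
Verification: the trace of A = 3 equals the sum of eigenvalues 3, and det(A) ≈ -9.9999 matches the eigenvalue product -10.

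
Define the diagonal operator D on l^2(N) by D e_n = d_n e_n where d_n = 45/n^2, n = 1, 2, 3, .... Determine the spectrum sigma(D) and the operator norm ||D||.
sigma(D) = {45/n^2 : n ≥ 1} ∪ {0}; ||D|| = 45

A bounded diagonal operator on l^2 with diagonal entries d_n has spectrum equal to the closure of {d_n : n ≥ 1}: every d_n is an eigenvalue (with eigenvector e_n), so {d_n} ⊂ sigma(D); the spectrum is closed, so its closure is too; and for lambda not in the closure, (D - lambda I) has bounded inverse (the diagonal entries 1/(d_n - lambda) are bounded). For our sequence d_n = 45/n^2, n = 1, 2, 3, ...:
  - {d_n} = {45/n^2 : n ≥ 1}; the only limit point is 0
  - closure = {45/n^2 : n ≥ 1} ∪ {0}
For the norm: a diagonal operator has ||D|| = sup_n |d_n|. Here d_n = 45/n^2 is positive and decreasing, so sup_n |d_n| = d_1 = 45. So ||D|| = 45.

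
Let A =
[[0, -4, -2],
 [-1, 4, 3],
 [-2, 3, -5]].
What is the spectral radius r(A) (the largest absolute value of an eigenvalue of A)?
r(A) ≈ 6.1306

The eigenvalues of A are the roots of its characteristic polynomial. With M = A (coefficients from the trace, the sum of principal 2x2 minors, and det A):
  p(λ) = det(λ I - M) = λ^3 + λ^2 - 37λ - 34.
No integer candidate from the rational root theorem (±divisors of 34) is a root, so the roots are irrational. The cubic discriminant is Δ = 195549 > 0, so there are three distinct real roots. p(-7) = -69 and p(-6) = 8 have opposite signs, so a root lies in (-7, -6); Newton's method refines it to λ ≈ -6.1306. p(-1) = 3 and p(0) = -34 have opposite signs, so a root lies in (-1, 0); Newton's method refines it to λ ≈ -0.917. p(6) = -4 and p(7) = 99 have opposite signs, so a root lies in (6, 7); Newton's method refines it to λ ≈ 6.0477. Check (Vieta): the three roots sum to -1, matching tr M = -1.
Thus the eigenvalues (to 4 decimals) are -6.1306 (modulus 6.1306); -0.917 (modulus 0.917); 6.0477 (modulus 6.0477). The spectral radius is the largest modulus: r(A) ≈ 6.1306. (Cross-check: r(A) ≤ ||A||_2 ≈ 6.7266; equality holds whenever A is normal, though it can also hold for some non-normal A.)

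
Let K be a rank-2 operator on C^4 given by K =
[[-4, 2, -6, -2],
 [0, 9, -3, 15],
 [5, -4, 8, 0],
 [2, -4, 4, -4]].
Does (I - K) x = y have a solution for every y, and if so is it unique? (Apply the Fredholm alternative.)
(I - K) is invertible (det(I - K) = 26 ≠ 0), so for every y in C^4 the equation (I - K) x = y has a unique solution.

K has rank 2 and factors as K = U V^T = u1 v1^T + u2 v2^T with u1 = (2, 3, -3, -2), v1 = (-1, 2, -2, 2), u2 = (-2, 3, 2, 0), v2 = (1, 1, 1, 3) (multiplying out reproduces the displayed K). The nonzero eigenvalues of U V^T coincide with those of the 2 x 2 matrix G = V^T U = [[v1·u1, v1·u2], [v2·u1, v2·u2]] = [[6, 4], [-4, 3]], and by the Sylvester determinant identity det(I_4 - U V^T) = det(I_2 - V^T U) = det([[-5, -4], [4, -2]]) = (-5)(-2) - (-4)(4) = 26. (Direct check: I - K =
[[5, -2, 6, 2],
 [0, -8, 3, -15],
 [-5, 4, -7, 0],
 [-2, 4, -4, 5]]
has determinant 26.) The finite-dimensional Fredholm alternative says: either (I - K) is invertible, or ker(I - K) ≠ {0} and then range(I - K) = ker((I - K)^*)^⊥, with dim ker(I - K) = dim ker((I - K)^*). Since det(I - K) ≠ 0, 1 is not an eigenvalue of K and ker(I - K) = {0}, so we are in the first case: for every y there is a unique x = (I - K)^(-1) y. (Explicitly, by the Woodbury identity, (I - U V^T)^(-1) = I + U (I_2 - G)^(-1) V^T.)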